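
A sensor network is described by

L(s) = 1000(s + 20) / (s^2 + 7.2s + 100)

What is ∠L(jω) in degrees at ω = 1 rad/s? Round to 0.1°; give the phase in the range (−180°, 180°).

-1.3°

At s = jω = j1:
zero (s+20): 20 + j1 → |·| = √(20²+1²) = √401 ≈ 20.025, ∠ = arctan(1/20) ≈ 2.86°
quadratic: (j1)² + 7.2·j1 + 100 = 99 + j7.2 → |·| ≈ 99.261, ∠ ≈ 4.16°
∠L = 2.86° − 4.16° = -1.30°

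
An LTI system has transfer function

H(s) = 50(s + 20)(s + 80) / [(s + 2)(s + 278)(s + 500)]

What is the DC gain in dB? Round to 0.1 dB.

-10.8 dB

H(0) = 50·20·80 / (2·278·500) ≈ 0.28777
20 log₁₀(0.28777) ≈ -10.82 dB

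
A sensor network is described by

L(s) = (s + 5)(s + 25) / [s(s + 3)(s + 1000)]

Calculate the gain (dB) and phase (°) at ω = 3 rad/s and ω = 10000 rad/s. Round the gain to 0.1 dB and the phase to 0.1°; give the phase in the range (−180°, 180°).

ω = 3: -38.8 dB, -97.4°; ω = 10000: -80.0 dB, -84.4°

At s = jω = j3:
zero (s+5): 5 + j3 → |·| = √(5²+3²) = √34 ≈ 5.831, ∠ = arctan(3/5) ≈ 30.96°
zero (s+25): 25 + j3 → |·| = √(25²+3²) = √634 ≈ 25.179, ∠ = arctan(3/25) ≈ 6.84°
pole (s+3): 3 + j3 → |·| = √(3²+3²) = √18 ≈ 4.2426, ∠ = arctan(3/3) ≈ 45.00°
pole (s+1000): 1000 + j3 → |·| = √(1000²+3²) = √1000009 ≈ 1000, ∠ = arctan(3/1000) ≈ 0.17°
pole at origin: |s| = 3, ∠ = 90.00° (in denominator)
|L| = 1 · 146.82 / 12728 ≈ 0.011535
Gain = 20 log₁₀(0.011535) ≈ -38.76 dB
∠L = 37.80° − 135.17° = -97.37°

At s = jω = j10000:
zero (s+5): 5 + j10000 → |·| = √(5²+10000²) = √100000025 ≈ 10000, ∠ = arctan(10000/5) ≈ 89.97°
zero (s+25): 25 + j10000 → |·| = √(25²+10000²) = √100000625 ≈ 10000, ∠ = arctan(10000/25) ≈ 89.86°
pole (s+3): 3 + j10000 → |·| = √(3²+10000²) = √100000009 ≈ 10000, ∠ = arctan(10000/3) ≈ 89.98°
pole (s+1000): 1000 + j10000 → |·| = √(1000²+10000²) = √101000000 ≈ 10050, ∠ = arctan(10000/1000) ≈ 84.29°
pole at origin: |s| = 10000, ∠ = 90.00° (in denominator)
|L| = 1 · 1e+08 / 1.005e+12 ≈ 9.9502e-05
Gain = 20 log₁₀(9.9502e-05) ≈ -80.04 dB
∠L = 179.83° − 264.27° = -84.44°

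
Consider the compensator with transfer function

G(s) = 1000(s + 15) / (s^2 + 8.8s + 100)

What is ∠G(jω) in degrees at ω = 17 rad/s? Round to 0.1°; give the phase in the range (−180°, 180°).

-93.1°

At s = jω = j17:
zero (s+15): 15 + j17 → |·| = √(15²+17²) = √514 ≈ 22.672, ∠ = arctan(17/15) ≈ 48.58°
quadratic: (j17)² + 8.8·j17 + 100 = -189 + j149.6 → |·| ≈ 241.04, ∠ ≈ 141.64°
∠G = 48.58° − 141.64° = -93.06°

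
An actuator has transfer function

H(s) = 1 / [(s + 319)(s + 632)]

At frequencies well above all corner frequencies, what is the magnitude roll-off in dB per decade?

Each pole contributes −20 dB/decade at high frequency; each zero contributes +20 dB/decade.
Net: 0 zero(s) − 2 pole(s) → -40 dB/decade.

-40 dB/decade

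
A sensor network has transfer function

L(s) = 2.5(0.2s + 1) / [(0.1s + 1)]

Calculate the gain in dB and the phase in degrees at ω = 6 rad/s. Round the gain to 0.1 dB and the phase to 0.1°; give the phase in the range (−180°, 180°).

At ω = 6 rad/s:
zero (1 + j6·0.2) = 1 + j1.2 → |·| ≈ 1.562, ∠ ≈ 50.19°
pole (1 + j6·0.1) = 1 + j0.6 → |·| ≈ 1.1662, ∠ ≈ 30.96°
|L| = 2.5 · 1.562 / (1.1662) ≈ 3.3485
Gain = 20 log₁₀(3.3485) ≈ 10.50 dB
∠L = (50.19°) − (30.96°) = 19.23°

10.5 dB, 19.2°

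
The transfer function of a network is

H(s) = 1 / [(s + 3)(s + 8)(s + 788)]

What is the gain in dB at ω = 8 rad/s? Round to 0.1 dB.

-97.6 dB

At s = jω = j8:
pole (s+3): 3 + j8 → |·| = √(3²+8²) = √73 ≈ 8.544, ∠ = arctan(8/3) ≈ 69.44°
pole (s+8): 8 + j8 → |·| = √(8²+8²) = √128 ≈ 11.314, ∠ = arctan(8/8) ≈ 45.00°
pole (s+788): 788 + j8 → |·| = √(788²+8²) = √621008 ≈ 788.04, ∠ = arctan(8/788) ≈ 0.58°
|H| = 1 / 76177 ≈ 1.3127e-05
Gain = 20 log₁₀(1.3127e-05) ≈ -97.64 dB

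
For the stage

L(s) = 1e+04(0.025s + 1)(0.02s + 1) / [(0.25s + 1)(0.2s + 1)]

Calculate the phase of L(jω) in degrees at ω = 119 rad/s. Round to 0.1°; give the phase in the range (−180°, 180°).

-37.0°

At ω = 119 rad/s:
zero (1 + j119·0.025) = 1 + j2.975 → |·| ≈ 3.1386, ∠ ≈ 71.42°
zero (1 + j119·0.02) = 1 + j2.38 → |·| ≈ 2.5815, ∠ ≈ 67.21°
pole (1 + j119·0.25) = 1 + j29.75 → |·| ≈ 29.767, ∠ ≈ 88.07°
pole (1 + j119·0.2) = 1 + j23.8 → |·| ≈ 23.821, ∠ ≈ 87.59°
∠L = (71.42° + 67.21°) − (88.07° + 87.59°) = -37.03°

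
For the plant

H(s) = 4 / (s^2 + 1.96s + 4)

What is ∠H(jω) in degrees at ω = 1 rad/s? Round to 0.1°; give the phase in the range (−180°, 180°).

At s = jω = j1:
quadratic: (j1)² + 1.96·j1 + 4 = 3 + j1.96 → |·| ≈ 3.5835, ∠ ≈ 33.16°
∠H = 0.00° − 33.16° = -33.16°

-33.2°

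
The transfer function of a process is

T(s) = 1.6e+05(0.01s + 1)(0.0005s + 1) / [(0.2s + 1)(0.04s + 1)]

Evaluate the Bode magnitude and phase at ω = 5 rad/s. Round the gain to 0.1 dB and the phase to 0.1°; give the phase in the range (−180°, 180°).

100.9 dB, -53.3°

At ω = 5 rad/s:
zero (1 + j5·0.01) = 1 + j0.05 → |·| ≈ 1.0012, ∠ ≈ 2.86°
zero (1 + j5·0.0005) = 1 + j0.0025 → |·| ≈ 1, ∠ ≈ 0.14°
pole (1 + j5·0.2) = 1 + j1 → |·| ≈ 1.4142, ∠ ≈ 45.00°
pole (1 + j5·0.04) = 1 + j0.2 → |·| ≈ 1.0198, ∠ ≈ 11.31°
|T| = 1.6e+05 · 1.0012 · 1 / (1.4142 · 1.0198) ≈ 1.1107e+05
Gain = 20 log₁₀(1.1107e+05) ≈ 100.91 dB
∠T = (2.86° + 0.14°) − (45.00° + 11.31°) = -53.31°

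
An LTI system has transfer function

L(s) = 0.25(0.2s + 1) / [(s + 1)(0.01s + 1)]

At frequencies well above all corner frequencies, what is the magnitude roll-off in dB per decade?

-20 dB/decade

Each pole contributes −20 dB/decade at high frequency; each zero contributes +20 dB/decade.
Net: 1 zero(s) − 2 pole(s) → -20 dB/decade.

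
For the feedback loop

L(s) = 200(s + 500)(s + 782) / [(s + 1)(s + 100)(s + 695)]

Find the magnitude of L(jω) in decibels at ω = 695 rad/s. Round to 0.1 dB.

At s = jω = j695:
zero (s+500): 500 + j695 → |·| = √(500²+695²) = √733025 ≈ 856.17, ∠ = arctan(695/500) ≈ 54.27°
zero (s+782): 782 + j695 → |·| = √(782²+695²) = √1094549 ≈ 1046.2, ∠ = arctan(695/782) ≈ 41.63°
pole (s+1): 1 + j695 → |·| = √(1²+695²) = √483026 ≈ 695, ∠ = arctan(695/1) ≈ 89.92°
pole (s+100): 100 + j695 → |·| = √(100²+695²) = √493025 ≈ 702.16, ∠ = arctan(695/100) ≈ 81.81°
pole (s+695): 695 + j695 → |·| = √(695²+695²) = √966050 ≈ 982.88, ∠ = arctan(695/695) ≈ 45.00°
|L| = 200 · 8.9573e+05 / 4.7965e+08 ≈ 0.37349
Gain = 20 log₁₀(0.37349) ≈ -8.55 dB

-8.6 dB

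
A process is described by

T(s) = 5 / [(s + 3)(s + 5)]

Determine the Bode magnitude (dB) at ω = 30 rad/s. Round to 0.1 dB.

-45.3 dB

At s = jω = j30:
pole (s+3): 3 + j30 → |·| = √(3²+30²) = √909 ≈ 30.15, ∠ = arctan(30/3) ≈ 84.29°
pole (s+5): 5 + j30 → |·| = √(5²+30²) = √925 ≈ 30.414, ∠ = arctan(30/5) ≈ 80.54°
|T| = 5 / 916.98 ≈ 0.0054527
Gain = 20 log₁₀(0.0054527) ≈ -45.27 dB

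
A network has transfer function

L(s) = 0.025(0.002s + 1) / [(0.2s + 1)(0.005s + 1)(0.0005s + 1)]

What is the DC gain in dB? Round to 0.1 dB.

L(0) = 0.025 · 1 / 1 = 0.025
20 log₁₀(0.025) ≈ -32.04 dB

-32.0 dB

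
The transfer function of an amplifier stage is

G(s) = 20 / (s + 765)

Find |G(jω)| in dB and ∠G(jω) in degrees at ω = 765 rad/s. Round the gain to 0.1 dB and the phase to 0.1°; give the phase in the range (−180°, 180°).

-34.7 dB, -45.0°

At s = jω = j765:
pole (s+765): 765 + j765 → |·| = √(765²+765²) = √1170450 ≈ 1081.9, ∠ = arctan(765/765) ≈ 45.00°
|G| = 20 / 1081.9 ≈ 0.018486
Gain = 20 log₁₀(0.018486) ≈ -34.66 dB
∠G = 0.00° − 45.00° = -45.00°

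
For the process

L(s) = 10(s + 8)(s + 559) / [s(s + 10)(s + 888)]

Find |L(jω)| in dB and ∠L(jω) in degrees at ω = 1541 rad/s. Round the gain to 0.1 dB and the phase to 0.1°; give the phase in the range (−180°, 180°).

At s = jω = j1541:
zero (s+8): 8 + j1541 → |·| = √(8²+1541²) = √2374745 ≈ 1541, ∠ = arctan(1541/8) ≈ 89.70°
zero (s+559): 559 + j1541 → |·| = √(559²+1541²) = √2687162 ≈ 1639.3, ∠ = arctan(1541/559) ≈ 70.06°
pole (s+10): 10 + j1541 → |·| = √(10²+1541²) = √2374781 ≈ 1541, ∠ = arctan(1541/10) ≈ 89.63°
pole (s+888): 888 + j1541 → |·| = √(888²+1541²) = √3163225 ≈ 1778.5, ∠ = arctan(1541/888) ≈ 60.05°
pole at origin: |s| = 1541, ∠ = 90.00° (in denominator)
|L| = 10 · 2.5262e+06 / 4.2234e+09 ≈ 0.0059814
Gain = 20 log₁₀(0.0059814) ≈ -44.46 dB
∠L = 159.76° − 239.68° = -79.92°

-44.5 dB, -79.9°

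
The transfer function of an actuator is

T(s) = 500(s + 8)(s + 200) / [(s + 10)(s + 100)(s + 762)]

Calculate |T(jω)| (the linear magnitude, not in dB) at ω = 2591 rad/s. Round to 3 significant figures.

At s = jω = j2591:
zero (s+8): 8 + j2591 → |·| = √(8²+2591²) = √6713345 ≈ 2591, ∠ = arctan(2591/8) ≈ 89.82°
zero (s+200): 200 + j2591 → |·| = √(200²+2591²) = √6753281 ≈ 2598.7, ∠ = arctan(2591/200) ≈ 85.59°
pole (s+10): 10 + j2591 → |·| = √(10²+2591²) = √6713381 ≈ 2591, ∠ = arctan(2591/10) ≈ 89.78°
pole (s+100): 100 + j2591 → |·| = √(100²+2591²) = √6723281 ≈ 2592.9, ∠ = arctan(2591/100) ≈ 87.79°
pole (s+762): 762 + j2591 → |·| = √(762²+2591²) = √7293925 ≈ 2700.7, ∠ = arctan(2591/762) ≈ 73.61°
|T| = 500 · 6.7332e+06 / 1.8144e+10 ≈ 0.18555

0.186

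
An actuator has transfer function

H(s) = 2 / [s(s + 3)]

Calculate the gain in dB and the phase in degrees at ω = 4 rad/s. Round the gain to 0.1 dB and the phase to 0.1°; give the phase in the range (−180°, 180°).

-20.0 dB, -143.1°

At s = jω = j4:
pole (s+3): 3 + j4 → |·| = √(3²+4²) = √25 ≈ 5, ∠ = arctan(4/3) ≈ 53.13°
pole at origin: |s| = 4, ∠ = 90.00° (in denominator)
|H| = 2 / 20 ≈ 0.1
Gain = 20 log₁₀(0.1) ≈ -20.00 dB
∠H = 0.00° − 143.13° = -143.13°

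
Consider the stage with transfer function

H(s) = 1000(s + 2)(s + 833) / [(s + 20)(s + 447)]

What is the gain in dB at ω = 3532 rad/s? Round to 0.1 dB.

60.2 dB

At s = jω = j3532:
zero (s+2): 2 + j3532 → |·| = √(2²+3532²) = √12475028 ≈ 3532, ∠ = arctan(3532/2) ≈ 89.97°
zero (s+833): 833 + j3532 → |·| = √(833²+3532²) = √13168913 ≈ 3628.9, ∠ = arctan(3532/833) ≈ 76.73°
pole (s+20): 20 + j3532 → |·| = √(20²+3532²) = √12475424 ≈ 3532.1, ∠ = arctan(3532/20) ≈ 89.68°
pole (s+447): 447 + j3532 → |·| = √(447²+3532²) = √12674833 ≈ 3560.2, ∠ = arctan(3532/447) ≈ 82.79°
|H| = 1000 · 1.2817e+07 / 1.2575e+07 ≈ 1019.2
Gain = 20 log₁₀(1019.2) ≈ 60.17 dB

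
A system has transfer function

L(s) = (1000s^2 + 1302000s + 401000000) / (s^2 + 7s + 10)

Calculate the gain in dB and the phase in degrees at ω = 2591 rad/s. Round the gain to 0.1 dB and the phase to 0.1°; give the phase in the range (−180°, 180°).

60.6 dB, -28.0°

Substitute s = j2591:
Numerator: 1000(j2591)^2 + 1302000(j2591) + 401000000 = -6312281000 + j3373482000
Denominator: (j2591)^2 + 7(j2591) + 10 = -6713271 + j18137
|N| = √(6312281000² + 3373482000²) ≈ 7.1572e+09, ∠N ≈ 151.88°
|D| = √(6713271² + 18137²) ≈ 6.7133e+06, ∠D ≈ 179.85°
|L| = 7.1572e+09 / 6.7133e+06 ≈ 1066.1
Gain = 20 log₁₀(1066.1) ≈ 60.56 dB
∠L = 151.88° − 179.85° = -27.97°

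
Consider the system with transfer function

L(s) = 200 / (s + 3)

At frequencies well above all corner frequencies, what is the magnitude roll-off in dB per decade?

-20 dB/decade

Each pole contributes −20 dB/decade at high frequency; each zero contributes +20 dB/decade.
Net: 0 zero(s) − 1 pole(s) → -20 dB/decade.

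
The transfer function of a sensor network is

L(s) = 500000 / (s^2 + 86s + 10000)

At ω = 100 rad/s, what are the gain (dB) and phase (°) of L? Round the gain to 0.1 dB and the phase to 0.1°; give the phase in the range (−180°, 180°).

35.3 dB, -90.0°

At s = jω = j100:
quadratic: (j100)² + 86·j100 + 10000 = 0 + j8600 → |·| ≈ 8600, ∠ ≈ 90.00°
|L| = 500000 / 8600 ≈ 58.14
Gain = 20 log₁₀(58.14) ≈ 35.29 dB
∠L = 0.00° − 90.00° = -90.00°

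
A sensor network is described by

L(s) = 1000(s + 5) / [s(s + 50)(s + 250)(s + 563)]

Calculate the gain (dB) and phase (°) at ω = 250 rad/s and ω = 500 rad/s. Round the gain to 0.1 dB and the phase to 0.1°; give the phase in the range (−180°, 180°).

ω = 250: -94.9 dB, -148.8°; ω = 500: -106.5 dB, 170.1°

At s = jω = j250:
zero (s+5): 5 + j250 → |·| = √(5²+250²) = √62525 ≈ 250.05, ∠ = arctan(250/5) ≈ 88.85°
pole (s+50): 50 + j250 → |·| = √(50²+250²) = √65000 ≈ 254.95, ∠ = arctan(250/50) ≈ 78.69°
pole (s+250): 250 + j250 → |·| = √(250²+250²) = √125000 ≈ 353.55, ∠ = arctan(250/250) ≈ 45.00°
pole (s+563): 563 + j250 → |·| = √(563²+250²) = √379469 ≈ 616.01, ∠ = arctan(250/563) ≈ 23.94°
pole at origin: |s| = 250, ∠ = 90.00° (in denominator)
|L| = 1000 · 250.05 / 1.3881e+10 ≈ 1.8014e-05
Gain = 20 log₁₀(1.8014e-05) ≈ -94.89 dB
∠L = 88.85° − 237.63° = -148.78°

At s = jω = j500:
zero (s+5): 5 + j500 → |·| = √(5²+500²) = √250025 ≈ 500.02, ∠ = arctan(500/5) ≈ 89.43°
pole (s+50): 50 + j500 → |·| = √(50²+500²) = √252500 ≈ 502.49, ∠ = arctan(500/50) ≈ 84.29°
pole (s+250): 250 + j500 → |·| = √(250²+500²) = √312500 ≈ 559.02, ∠ = arctan(500/250) ≈ 63.43°
pole (s+563): 563 + j500 → |·| = √(563²+500²) = √566969 ≈ 752.97, ∠ = arctan(500/563) ≈ 41.61°
pole at origin: |s| = 500, ∠ = 90.00° (in denominator)
|L| = 1000 · 500.02 / 1.0576e+11 ≈ 4.7279e-06
Gain = 20 log₁₀(4.7279e-06) ≈ -106.51 dB
∠L = 89.43° − 279.33° = -189.90° ≡ 170.10° (principal value)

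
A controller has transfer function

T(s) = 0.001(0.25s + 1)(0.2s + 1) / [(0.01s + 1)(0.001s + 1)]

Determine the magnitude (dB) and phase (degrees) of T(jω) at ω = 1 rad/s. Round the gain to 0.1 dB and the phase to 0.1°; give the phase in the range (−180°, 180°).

At ω = 1 rad/s:
zero (1 + j1·0.25) = 1 + j0.25 → |·| ≈ 1.0308, ∠ ≈ 14.04°
zero (1 + j1·0.2) = 1 + j0.2 → |·| ≈ 1.0198, ∠ ≈ 11.31°
pole (1 + j1·0.01) = 1 + j0.01 → |·| ≈ 1, ∠ ≈ 0.57°
pole (1 + j1·0.001) = 1 + j0.001 → |·| ≈ 1, ∠ ≈ 0.06°
|T| = 0.001 · 1.0308 · 1.0198 / (1 · 1) ≈ 0.0010512
Gain = 20 log₁₀(0.0010512) ≈ -59.57 dB
∠T = (14.04° + 11.31°) − (0.57° + 0.06°) = 24.72°

-59.6 dB, 24.7°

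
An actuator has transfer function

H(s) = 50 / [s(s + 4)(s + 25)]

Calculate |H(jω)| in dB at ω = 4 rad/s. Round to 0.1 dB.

-21.2 dB

At s = jω = j4:
pole (s+4): 4 + j4 → |·| = √(4²+4²) = √32 ≈ 5.6569, ∠ = arctan(4/4) ≈ 45.00°
pole (s+25): 25 + j4 → |·| = √(25²+4²) = √641 ≈ 25.318, ∠ = arctan(4/25) ≈ 9.09°
pole at origin: |s| = 4, ∠ = 90.00° (in denominator)
|H| = 50 / 572.89 ≈ 0.087277
Gain = 20 log₁₀(0.087277) ≈ -21.18 dB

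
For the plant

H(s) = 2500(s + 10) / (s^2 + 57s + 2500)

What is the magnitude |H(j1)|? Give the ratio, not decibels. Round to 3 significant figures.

At s = jω = j1:
zero (s+10): 10 + j1 → |·| = √(10²+1²) = √101 ≈ 10.05, ∠ = arctan(1/10) ≈ 5.71°
quadratic: (j1)² + 57·j1 + 2500 = 2499 + j57 → |·| ≈ 2499.6, ∠ ≈ 1.31°
|H| = 2500 · 10.05 / 2499.6 ≈ 10.052

10.1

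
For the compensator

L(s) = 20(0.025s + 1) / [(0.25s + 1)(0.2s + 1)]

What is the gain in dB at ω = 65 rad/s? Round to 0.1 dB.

At ω = 65 rad/s:
zero (1 + j65·0.025) = 1 + j1.625 → |·| ≈ 1.908, ∠ ≈ 58.39°
pole (1 + j65·0.25) = 1 + j16.25 → |·| ≈ 16.281, ∠ ≈ 86.48°
pole (1 + j65·0.2) = 1 + j13 → |·| ≈ 13.038, ∠ ≈ 85.60°
|L| = 20 · 1.908 / (16.281 · 13.038) ≈ 0.17977
Gain = 20 log₁₀(0.17977) ≈ -14.91 dB

-14.9 dB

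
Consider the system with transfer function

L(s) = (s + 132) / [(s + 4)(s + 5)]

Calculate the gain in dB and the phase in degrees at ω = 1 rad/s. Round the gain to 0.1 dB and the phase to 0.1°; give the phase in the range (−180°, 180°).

16.0 dB, -24.9°

At s = jω = j1:
zero (s+132): 132 + j1 → |·| = √(132²+1²) = √17425 ≈ 132, ∠ = arctan(1/132) ≈ 0.43°
pole (s+4): 4 + j1 → |·| = √(4²+1²) = √17 ≈ 4.1231, ∠ = arctan(1/4) ≈ 14.04°
pole (s+5): 5 + j1 → |·| = √(5²+1²) = √26 ≈ 5.099, ∠ = arctan(1/5) ≈ 11.31°
|L| = 1 · 132 / 21.024 ≈ 6.2785
Gain = 20 log₁₀(6.2785) ≈ 15.96 dB
∠L = 0.43° − 25.35° = -24.92°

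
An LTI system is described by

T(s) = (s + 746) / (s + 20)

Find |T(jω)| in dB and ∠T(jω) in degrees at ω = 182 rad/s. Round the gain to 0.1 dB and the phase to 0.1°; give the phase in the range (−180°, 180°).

Substitute s = j182:
Numerator: (j182) + 746 = 746 + j182
Denominator: (j182) + 20 = 20 + j182
|N| = √(746² + 182²) ≈ 767.88, ∠N ≈ 13.71°
|D| = √(20² + 182²) ≈ 183.1, ∠D ≈ 83.73°
|T| = 767.88 / 183.1 ≈ 4.1938
Gain = 20 log₁₀(4.1938) ≈ 12.45 dB
∠T = 13.71° − 83.73° = -70.02°

12.5 dB, -70.0°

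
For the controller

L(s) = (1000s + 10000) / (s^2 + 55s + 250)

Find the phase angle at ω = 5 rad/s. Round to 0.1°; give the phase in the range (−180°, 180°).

Substitute s = j5:
Numerator: 1000(j5) + 10000 = 10000 + j5000
Denominator: (j5)^2 + 55(j5) + 250 = 225 + j275
|N| = √(10000² + 5000²) ≈ 11180, ∠N ≈ 26.57°
|D| = √(225² + 275²) ≈ 355.32, ∠D ≈ 50.71°
∠L = 26.57° − 50.71° = -24.14°

-24.1°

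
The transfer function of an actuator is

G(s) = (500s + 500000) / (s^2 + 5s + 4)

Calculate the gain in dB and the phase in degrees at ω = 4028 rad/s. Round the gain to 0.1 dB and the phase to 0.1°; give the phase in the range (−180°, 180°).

Substitute s = j4028:
Numerator: 500(j4028) + 500000 = 500000 + j2014000
Denominator: (j4028)^2 + 5(j4028) + 4 = -16224780 + j20140
|N| = √(500000² + 2014000²) ≈ 2.0751e+06, ∠N ≈ 76.06°
|D| = √(16224780² + 20140²) ≈ 1.6225e+07, ∠D ≈ 179.93°
|G| = 2.0751e+06 / 1.6225e+07 ≈ 0.1279
Gain = 20 log₁₀(0.1279) ≈ -17.86 dB
∠G = 76.06° − 179.93° = -103.87°

-17.9 dB, -103.9°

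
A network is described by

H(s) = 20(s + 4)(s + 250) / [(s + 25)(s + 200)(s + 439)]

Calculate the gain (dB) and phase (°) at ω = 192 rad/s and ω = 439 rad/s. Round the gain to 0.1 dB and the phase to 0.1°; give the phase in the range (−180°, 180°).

ω = 192: -26.5 dB, -23.7°; ω = 439: -29.5 dB, -47.4°

At s = jω = j192:
zero (s+4): 4 + j192 → |·| = √(4²+192²) = √36880 ≈ 192.04, ∠ = arctan(192/4) ≈ 88.81°
zero (s+250): 250 + j192 → |·| = √(250²+192²) = √99364 ≈ 315.22, ∠ = arctan(192/250) ≈ 37.52°
pole (s+25): 25 + j192 → |·| = √(25²+192²) = √37489 ≈ 193.62, ∠ = arctan(192/25) ≈ 82.58°
pole (s+200): 200 + j192 → |·| = √(200²+192²) = √76864 ≈ 277.24, ∠ = arctan(192/200) ≈ 43.83°
pole (s+439): 439 + j192 → |·| = √(439²+192²) = √229585 ≈ 479.15, ∠ = arctan(192/439) ≈ 23.62°
|H| = 20 · 60535 / 2.572e+07 ≈ 0.047072
Gain = 20 log₁₀(0.047072) ≈ -26.54 dB
∠H = 126.33° − 150.03° = -23.70°

At s = jω = j439:
zero (s+4): 4 + j439 → |·| = √(4²+439²) = √192737 ≈ 439.02, ∠ = arctan(439/4) ≈ 89.48°
zero (s+250): 250 + j439 → |·| = √(250²+439²) = √255221 ≈ 505.19, ∠ = arctan(439/250) ≈ 60.34°
pole (s+25): 25 + j439 → |·| = √(25²+439²) = √193346 ≈ 439.71, ∠ = arctan(439/25) ≈ 86.74°
pole (s+200): 200 + j439 → |·| = √(200²+439²) = √232721 ≈ 482.41, ∠ = arctan(439/200) ≈ 65.51°
pole (s+439): 439 + j439 → |·| = √(439²+439²) = √385442 ≈ 620.84, ∠ = arctan(439/439) ≈ 45.00°
|H| = 20 · 2.2179e+05 / 1.3169e+08 ≈ 0.033684
Gain = 20 log₁₀(0.033684) ≈ -29.45 dB
∠H = 149.82° − 197.25° = -47.43°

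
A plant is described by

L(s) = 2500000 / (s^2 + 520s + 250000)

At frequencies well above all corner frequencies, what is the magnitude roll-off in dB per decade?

Each pole contributes −20 dB/decade at high frequency; each zero contributes +20 dB/decade.
Net: 0 zero(s) − 2 pole(s) → -40 dB/decade.

-40 dB/decade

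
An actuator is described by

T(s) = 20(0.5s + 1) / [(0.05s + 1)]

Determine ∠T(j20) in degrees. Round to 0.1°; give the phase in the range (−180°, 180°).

At ω = 20 rad/s:
zero (1 + j20·0.5) = 1 + j10 → |·| ≈ 10.05, ∠ ≈ 84.29°
pole (1 + j20·0.05) = 1 + j1 → |·| ≈ 1.4142, ∠ ≈ 45.00°
∠T = (84.29°) − (45.00°) = 39.29°

39.3°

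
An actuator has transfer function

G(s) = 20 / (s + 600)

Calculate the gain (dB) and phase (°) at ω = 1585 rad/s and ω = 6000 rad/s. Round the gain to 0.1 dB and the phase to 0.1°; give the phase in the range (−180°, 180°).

ω = 1585: -38.6 dB, -69.3°; ω = 6000: -49.6 dB, -84.3°

Substitute s = j1585:
Numerator: 20 = 20 + j0
Denominator: (j1585) + 600 = 600 + j1585
|N| = √(20² + 0²) ≈ 20, ∠N ≈ 0.00°
|D| = √(600² + 1585²) ≈ 1694.8, ∠D ≈ 69.27°
|G| = 20 / 1694.8 ≈ 0.011801
Gain = 20 log₁₀(0.011801) ≈ -38.56 dB
∠G = 0.00° − 69.27° = -69.27°

Substitute s = j6000:
Numerator: 20 = 20 + j0
Denominator: (j6000) + 600 = 600 + j6000
|N| = √(20² + 0²) ≈ 20, ∠N ≈ 0.00°
|D| = √(600² + 6000²) ≈ 6029.9, ∠D ≈ 84.29°
|G| = 20 / 6029.9 ≈ 0.0033168
Gain = 20 log₁₀(0.0033168) ≈ -49.59 dB
∠G = 0.00° − 84.29° = -84.29°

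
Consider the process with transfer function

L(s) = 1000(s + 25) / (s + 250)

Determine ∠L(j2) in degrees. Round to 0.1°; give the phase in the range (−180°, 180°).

At s = jω = j2:
zero (s+25): 25 + j2 → |·| = √(25²+2²) = √629 ≈ 25.08, ∠ = arctan(2/25) ≈ 4.57°
pole (s+250): 250 + j2 → |·| = √(250²+2²) = √62504 ≈ 250.01, ∠ = arctan(2/250) ≈ 0.46°
∠L = 4.57° − 0.46° = 4.11°

4.1°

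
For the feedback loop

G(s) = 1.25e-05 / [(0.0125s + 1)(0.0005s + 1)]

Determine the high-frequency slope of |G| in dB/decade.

-40 dB/decade

Each pole contributes −20 dB/decade at high frequency; each zero contributes +20 dB/decade.
Net: 0 zero(s) − 2 pole(s) → -40 dB/decade.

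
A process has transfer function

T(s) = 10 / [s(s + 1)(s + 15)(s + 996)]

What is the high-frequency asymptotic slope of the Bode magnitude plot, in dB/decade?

Each pole contributes −20 dB/decade at high frequency; each zero contributes +20 dB/decade.
Net: 0 zero(s) − 4 pole(s) → -80 dB/decade.

-80 dB/decade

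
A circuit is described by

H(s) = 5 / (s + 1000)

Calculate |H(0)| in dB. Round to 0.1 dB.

-46.0 dB

H(0) = 5 / (1000) = 0.005
20 log₁₀(0.005) ≈ -46.02 dB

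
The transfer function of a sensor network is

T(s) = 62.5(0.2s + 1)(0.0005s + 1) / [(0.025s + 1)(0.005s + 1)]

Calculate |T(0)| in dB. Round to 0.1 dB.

35.9 dB

T(0) = 62.5 · 1 / 1 = 62.5
20 log₁₀(62.5) ≈ 35.92 dB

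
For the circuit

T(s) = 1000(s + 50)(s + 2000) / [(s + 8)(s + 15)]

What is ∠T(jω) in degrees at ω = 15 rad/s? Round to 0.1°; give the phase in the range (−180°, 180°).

-89.8°

At s = jω = j15:
zero (s+50): 50 + j15 → |·| = √(50²+15²) = √2725 ≈ 52.202, ∠ = arctan(15/50) ≈ 16.70°
zero (s+2000): 2000 + j15 → |·| = √(2000²+15²) = √4000225 ≈ 2000.1, ∠ = arctan(15/2000) ≈ 0.43°
pole (s+8): 8 + j15 → |·| = √(8²+15²) = √289 ≈ 17, ∠ = arctan(15/8) ≈ 61.93°
pole (s+15): 15 + j15 → |·| = √(15²+15²) = √450 ≈ 21.213, ∠ = arctan(15/15) ≈ 45.00°
∠T = 17.13° − 106.93° = -89.80°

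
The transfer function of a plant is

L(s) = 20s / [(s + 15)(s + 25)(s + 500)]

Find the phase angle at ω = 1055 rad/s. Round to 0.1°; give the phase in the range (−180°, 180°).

-152.5°

At s = jω = j1055:
zero at origin: s = j1055 → |·| = 1055, ∠ = 90.00°
pole (s+15): 15 + j1055 → |·| = √(15²+1055²) = √1113250 ≈ 1055.1, ∠ = arctan(1055/15) ≈ 89.19°
pole (s+25): 25 + j1055 → |·| = √(25²+1055²) = √1113650 ≈ 1055.3, ∠ = arctan(1055/25) ≈ 88.64°
pole (s+500): 500 + j1055 → |·| = √(500²+1055²) = √1363025 ≈ 1167.5, ∠ = arctan(1055/500) ≈ 64.64°
∠L = 90.00° − 242.47° = -152.47°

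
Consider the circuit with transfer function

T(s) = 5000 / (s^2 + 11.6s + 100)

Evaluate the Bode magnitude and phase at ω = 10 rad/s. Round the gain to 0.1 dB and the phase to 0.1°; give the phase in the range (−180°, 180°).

32.7 dB, -90.0°

At s = jω = j10:
quadratic: (j10)² + 11.6·j10 + 100 = 0 + j116 → |·| ≈ 116, ∠ ≈ 90.00°
|T| = 5000 / 116 ≈ 43.103
Gain = 20 log₁₀(43.103) ≈ 32.69 dB
∠T = 0.00° − 90.00° = -90.00°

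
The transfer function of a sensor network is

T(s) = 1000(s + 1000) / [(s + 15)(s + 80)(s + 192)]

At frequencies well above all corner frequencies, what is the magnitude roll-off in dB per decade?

-40 dB/decade

Each pole contributes −20 dB/decade at high frequency; each zero contributes +20 dB/decade.
Net: 1 zero(s) − 3 pole(s) → -40 dB/decade.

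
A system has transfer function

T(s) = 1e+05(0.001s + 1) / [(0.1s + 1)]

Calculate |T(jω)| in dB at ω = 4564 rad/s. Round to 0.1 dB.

At ω = 4564 rad/s:
zero (1 + j4564·0.001) = 1 + j4.564 → |·| ≈ 4.6723, ∠ ≈ 77.64°
pole (1 + j4564·0.1) = 1 + j456.4 → |·| ≈ 456.4, ∠ ≈ 89.87°
|T| = 1e+05 · 4.6723 / (456.4) ≈ 1023.7
Gain = 20 log₁₀(1023.7) ≈ 60.20 dB

60.2 dB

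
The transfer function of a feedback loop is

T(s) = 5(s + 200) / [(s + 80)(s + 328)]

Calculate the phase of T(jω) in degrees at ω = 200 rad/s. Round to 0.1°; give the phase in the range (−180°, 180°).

-54.6°

At s = jω = j200:
zero (s+200): 200 + j200 → |·| = √(200²+200²) = √80000 ≈ 282.84, ∠ = arctan(200/200) ≈ 45.00°
pole (s+80): 80 + j200 → |·| = √(80²+200²) = √46400 ≈ 215.41, ∠ = arctan(200/80) ≈ 68.20°
pole (s+328): 328 + j200 → |·| = √(328²+200²) = √147584 ≈ 384.17, ∠ = arctan(200/328) ≈ 31.37°
∠T = 45.00° − 99.57° = -54.57°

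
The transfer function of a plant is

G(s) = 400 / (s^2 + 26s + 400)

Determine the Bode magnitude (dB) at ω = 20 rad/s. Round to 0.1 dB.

At s = jω = j20:
quadratic: (j20)² + 26·j20 + 400 = 0 + j520 → |·| ≈ 520, ∠ ≈ 90.00°
|G| = 400 / 520 ≈ 0.76923
Gain = 20 log₁₀(0.76923) ≈ -2.28 dB

-2.3 dB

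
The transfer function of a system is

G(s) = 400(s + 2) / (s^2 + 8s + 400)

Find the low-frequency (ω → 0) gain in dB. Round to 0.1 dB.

G(0) = 400·2 / 400 = 2
20 log₁₀(2) ≈ 6.02 dB

6.0 dB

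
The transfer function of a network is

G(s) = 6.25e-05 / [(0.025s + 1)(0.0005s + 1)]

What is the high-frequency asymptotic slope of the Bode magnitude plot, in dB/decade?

Each pole contributes −20 dB/decade at high frequency; each zero contributes +20 dB/decade.
Net: 0 zero(s) − 2 pole(s) → -40 dB/decade.

-40 dB/decade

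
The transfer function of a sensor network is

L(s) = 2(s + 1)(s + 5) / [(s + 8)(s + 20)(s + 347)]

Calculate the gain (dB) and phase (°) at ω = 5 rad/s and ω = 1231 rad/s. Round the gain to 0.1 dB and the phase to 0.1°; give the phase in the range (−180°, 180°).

At s = jω = j5:
zero (s+1): 1 + j5 → |·| = √(1²+5²) = √26 ≈ 5.099, ∠ = arctan(5/1) ≈ 78.69°
zero (s+5): 5 + j5 → |·| = √(5²+5²) = √50 ≈ 7.0711, ∠ = arctan(5/5) ≈ 45.00°
pole (s+8): 8 + j5 → |·| = √(8²+5²) = √89 ≈ 9.434, ∠ = arctan(5/8) ≈ 32.01°
pole (s+20): 20 + j5 → |·| = √(20²+5²) = √425 ≈ 20.616, ∠ = arctan(5/20) ≈ 14.04°
pole (s+347): 347 + j5 → |·| = √(347²+5²) = √120434 ≈ 347.04, ∠ = arctan(5/347) ≈ 0.83°
|L| = 2 · 36.056 / 67496 ≈ 0.0010684
Gain = 20 log₁₀(0.0010684) ≈ -59.43 dB
∠L = 123.69° − 46.88° = 76.81°

At s = jω = j1231:
zero (s+1): 1 + j1231 → |·| = √(1²+1231²) = √1515362 ≈ 1231, ∠ = arctan(1231/1) ≈ 89.95°
zero (s+5): 5 + j1231 → |·| = √(5²+1231²) = √1515386 ≈ 1231, ∠ = arctan(1231/5) ≈ 89.77°
pole (s+8): 8 + j1231 → |·| = √(8²+1231²) = √1515425 ≈ 1231, ∠ = arctan(1231/8) ≈ 89.63°
pole (s+20): 20 + j1231 → |·| = √(20²+1231²) = √1515761 ≈ 1231.2, ∠ = arctan(1231/20) ≈ 89.07°
pole (s+347): 347 + j1231 → |·| = √(347²+1231²) = √1635770 ≈ 1279, ∠ = arctan(1231/347) ≈ 74.26°
|L| = 2 · 1.5154e+06 / 1.9385e+09 ≈ 0.0015635
Gain = 20 log₁₀(0.0015635) ≈ -56.12 dB
∠L = 179.72° − 252.96° = -73.24°

ω = 5: -59.4 dB, 76.8°; ω = 1231: -56.1 dB, -73.2°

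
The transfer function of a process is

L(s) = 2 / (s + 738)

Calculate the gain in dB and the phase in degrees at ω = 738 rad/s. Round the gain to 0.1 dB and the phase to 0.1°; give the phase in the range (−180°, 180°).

-54.4 dB, -45.0°

Substitute s = j738:
Numerator: 2 = 2 + j0
Denominator: (j738) + 738 = 738 + j738
|N| = √(2² + 0²) ≈ 2, ∠N ≈ 0.00°
|D| = √(738² + 738²) ≈ 1043.7, ∠D ≈ 45.00°
|L| = 2 / 1043.7 ≈ 0.0019163
Gain = 20 log₁₀(0.0019163) ≈ -54.35 dB
∠L = 0.00° − 45.00° = -45.00°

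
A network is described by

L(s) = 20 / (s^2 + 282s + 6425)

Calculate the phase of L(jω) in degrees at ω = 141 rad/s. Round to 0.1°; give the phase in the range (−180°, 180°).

Substitute s = j141:
Numerator: 20 = 20 + j0
Denominator: (j141)^2 + 282(j141) + 6425 = -13456 + j39762
|N| = √(20² + 0²) ≈ 20, ∠N ≈ 0.00°
|D| = √(13456² + 39762²) ≈ 41977, ∠D ≈ 108.70°
∠L = 0.00° − 108.70° = -108.70°

-108.7°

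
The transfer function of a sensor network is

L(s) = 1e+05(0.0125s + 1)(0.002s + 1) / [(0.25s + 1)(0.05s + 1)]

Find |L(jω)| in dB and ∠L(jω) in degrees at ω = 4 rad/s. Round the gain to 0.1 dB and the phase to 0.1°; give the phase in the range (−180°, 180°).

96.8 dB, -53.0°

At ω = 4 rad/s:
zero (1 + j4·0.0125) = 1 + j0.05 → |·| ≈ 1.0012, ∠ ≈ 2.86°
zero (1 + j4·0.002) = 1 + j0.008 → |·| ≈ 1, ∠ ≈ 0.46°
pole (1 + j4·0.25) = 1 + j1 → |·| ≈ 1.4142, ∠ ≈ 45.00°
pole (1 + j4·0.05) = 1 + j0.2 → |·| ≈ 1.0198, ∠ ≈ 11.31°
|L| = 1e+05 · 1.0012 · 1 / (1.4142 · 1.0198) ≈ 69422
Gain = 20 log₁₀(69422) ≈ 96.83 dB
∠L = (2.86° + 0.46°) − (45.00° + 11.31°) = -52.99°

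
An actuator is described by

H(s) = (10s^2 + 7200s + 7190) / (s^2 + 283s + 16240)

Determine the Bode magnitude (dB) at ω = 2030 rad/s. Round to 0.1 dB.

20.5 dB

Substitute s = j2030:
Numerator: 10(j2030)^2 + 7200(j2030) + 7190 = -41201810 + j14616000
Denominator: (j2030)^2 + 283(j2030) + 16240 = -4104660 + j574490
|N| = √(41201810² + 14616000²) ≈ 4.3717e+07, ∠N ≈ 160.47°
|D| = √(4104660² + 574490²) ≈ 4.1447e+06, ∠D ≈ 172.03°
|H| = 4.3717e+07 / 4.1447e+06 ≈ 10.548
Gain = 20 log₁₀(10.548) ≈ 20.46 dB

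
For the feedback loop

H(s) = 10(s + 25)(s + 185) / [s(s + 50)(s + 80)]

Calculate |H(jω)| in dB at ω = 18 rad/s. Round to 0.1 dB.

-2.7 dB

At s = jω = j18:
zero (s+25): 25 + j18 → |·| = √(25²+18²) = √949 ≈ 30.806, ∠ = arctan(18/25) ≈ 35.75°
zero (s+185): 185 + j18 → |·| = √(185²+18²) = √34549 ≈ 185.87, ∠ = arctan(18/185) ≈ 5.56°
pole (s+50): 50 + j18 → |·| = √(50²+18²) = √2824 ≈ 53.141, ∠ = arctan(18/50) ≈ 19.80°
pole (s+80): 80 + j18 → |·| = √(80²+18²) = √6724 ≈ 82, ∠ = arctan(18/80) ≈ 12.68°
pole at origin: |s| = 18, ∠ = 90.00° (in denominator)
|H| = 10 · 5725.9 / 78436 ≈ 0.73001
Gain = 20 log₁₀(0.73001) ≈ -2.73 dB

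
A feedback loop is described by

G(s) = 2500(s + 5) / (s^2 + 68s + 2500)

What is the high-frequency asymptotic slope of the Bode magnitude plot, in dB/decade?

-20 dB/decade

Each pole contributes −20 dB/decade at high frequency; each zero contributes +20 dB/decade.
Net: 1 zero(s) − 2 pole(s) → -20 dB/decade.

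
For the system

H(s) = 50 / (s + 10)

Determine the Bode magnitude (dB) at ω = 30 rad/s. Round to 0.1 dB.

Substitute s = j30:
Numerator: 50 = 50 + j0
Denominator: (j30) + 10 = 10 + j30
|N| = √(50² + 0²) ≈ 50, ∠N ≈ 0.00°
|D| = √(10² + 30²) ≈ 31.623, ∠D ≈ 71.57°
|H| = 50 / 31.623 ≈ 1.5811
Gain = 20 log₁₀(1.5811) ≈ 3.98 dB

4.0 dB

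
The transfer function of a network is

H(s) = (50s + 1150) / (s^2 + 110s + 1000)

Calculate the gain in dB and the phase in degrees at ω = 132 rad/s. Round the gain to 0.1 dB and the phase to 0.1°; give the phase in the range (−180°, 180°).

Substitute s = j132:
Numerator: 50(j132) + 1150 = 1150 + j6600
Denominator: (j132)^2 + 110(j132) + 1000 = -16424 + j14520
|N| = √(1150² + 6600²) ≈ 6699.4, ∠N ≈ 80.12°
|D| = √(16424² + 14520²) ≈ 21922, ∠D ≈ 138.52°
|H| = 6699.4 / 21922 ≈ 0.3056
Gain = 20 log₁₀(0.3056) ≈ -10.30 dB
∠H = 80.12° − 138.52° = -58.40°

-10.3 dB, -58.4°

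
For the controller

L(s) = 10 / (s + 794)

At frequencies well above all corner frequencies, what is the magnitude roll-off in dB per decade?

Each pole contributes −20 dB/decade at high frequency; each zero contributes +20 dB/decade.
Net: 0 zero(s) − 1 pole(s) → -20 dB/decade.

-20 dB/decade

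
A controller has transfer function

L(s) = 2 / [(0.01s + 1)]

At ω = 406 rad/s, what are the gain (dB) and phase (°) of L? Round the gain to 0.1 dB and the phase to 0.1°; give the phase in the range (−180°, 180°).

At ω = 406 rad/s:
pole (1 + j406·0.01) = 1 + j4.06 → |·| ≈ 4.1813, ∠ ≈ 76.16°
|L| = 2 · 1 / (4.1813) ≈ 0.47832
Gain = 20 log₁₀(0.47832) ≈ -6.41 dB
∠L = (0°) − (76.16°) = -76.16°

-6.4 dB, -76.2°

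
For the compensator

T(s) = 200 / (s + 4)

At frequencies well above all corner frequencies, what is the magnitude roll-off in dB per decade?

Each pole contributes −20 dB/decade at high frequency; each zero contributes +20 dB/decade.
Net: 0 zero(s) − 1 pole(s) → -20 dB/decade.

-20 dB/decade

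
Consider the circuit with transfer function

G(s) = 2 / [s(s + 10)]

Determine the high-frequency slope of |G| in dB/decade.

Each pole contributes −20 dB/decade at high frequency; each zero contributes +20 dB/decade.
Net: 0 zero(s) − 2 pole(s) → -40 dB/decade.

-40 dB/decade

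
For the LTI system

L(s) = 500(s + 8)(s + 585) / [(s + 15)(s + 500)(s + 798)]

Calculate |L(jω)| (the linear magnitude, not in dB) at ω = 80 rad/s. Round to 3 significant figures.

At s = jω = j80:
zero (s+8): 8 + j80 → |·| = √(8²+80²) = √6464 ≈ 80.399, ∠ = arctan(80/8) ≈ 84.29°
zero (s+585): 585 + j80 → |·| = √(585²+80²) = √348625 ≈ 590.44, ∠ = arctan(80/585) ≈ 7.79°
pole (s+15): 15 + j80 → |·| = √(15²+80²) = √6625 ≈ 81.394, ∠ = arctan(80/15) ≈ 79.38°
pole (s+500): 500 + j80 → |·| = √(500²+80²) = √256400 ≈ 506.36, ∠ = arctan(80/500) ≈ 9.09°
pole (s+798): 798 + j80 → |·| = √(798²+80²) = √643204 ≈ 802, ∠ = arctan(80/798) ≈ 5.72°
|L| = 500 · 47471 / 3.3054e+07 ≈ 0.71808

0.718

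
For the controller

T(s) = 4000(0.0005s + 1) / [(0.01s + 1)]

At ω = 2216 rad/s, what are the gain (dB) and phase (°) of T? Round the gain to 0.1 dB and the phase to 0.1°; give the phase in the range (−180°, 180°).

At ω = 2216 rad/s:
zero (1 + j2216·0.0005) = 1 + j1.108 → |·| ≈ 1.4925, ∠ ≈ 47.93°
pole (1 + j2216·0.01) = 1 + j22.16 → |·| ≈ 22.183, ∠ ≈ 87.42°
|T| = 4000 · 1.4925 / (22.183) ≈ 269.13
Gain = 20 log₁₀(269.13) ≈ 48.60 dB
∠T = (47.93°) − (87.42°) = -39.49°

48.6 dB, -39.5°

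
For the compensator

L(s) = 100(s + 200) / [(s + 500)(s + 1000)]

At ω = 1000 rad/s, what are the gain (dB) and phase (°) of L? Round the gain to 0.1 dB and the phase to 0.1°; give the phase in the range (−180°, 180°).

At s = jω = j1000:
zero (s+200): 200 + j1000 → |·| = √(200²+1000²) = √1040000 ≈ 1019.8, ∠ = arctan(1000/200) ≈ 78.69°
pole (s+500): 500 + j1000 → |·| = √(500²+1000²) = √1250000 ≈ 1118, ∠ = arctan(1000/500) ≈ 63.43°
pole (s+1000): 1000 + j1000 → |·| = √(1000²+1000²) = √2000000 ≈ 1414.2, ∠ = arctan(1000/1000) ≈ 45.00°
|L| = 100 · 1019.8 / 1.5811e+06 ≈ 0.064499
Gain = 20 log₁₀(0.064499) ≈ -23.81 dB
∠L = 78.69° − 108.43° = -29.74°

-23.8 dB, -29.7°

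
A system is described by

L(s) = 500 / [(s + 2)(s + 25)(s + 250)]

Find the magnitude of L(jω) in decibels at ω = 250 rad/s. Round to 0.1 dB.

-93.0 dB

At s = jω = j250:
pole (s+2): 2 + j250 → |·| = √(2²+250²) = √62504 ≈ 250.01, ∠ = arctan(250/2) ≈ 89.54°
pole (s+25): 25 + j250 → |·| = √(25²+250²) = √63125 ≈ 251.25, ∠ = arctan(250/25) ≈ 84.29°
pole (s+250): 250 + j250 → |·| = √(250²+250²) = √125000 ≈ 353.55, ∠ = arctan(250/250) ≈ 45.00°
|L| = 500 / 2.2208e+07 ≈ 2.2514e-05
Gain = 20 log₁₀(2.2514e-05) ≈ -92.95 dB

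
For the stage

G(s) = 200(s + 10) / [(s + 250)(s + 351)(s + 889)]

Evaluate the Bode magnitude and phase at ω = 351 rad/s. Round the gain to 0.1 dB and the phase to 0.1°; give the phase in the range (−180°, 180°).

-69.3 dB, -32.7°

At s = jω = j351:
zero (s+10): 10 + j351 → |·| = √(10²+351²) = √123301 ≈ 351.14, ∠ = arctan(351/10) ≈ 88.37°
pole (s+250): 250 + j351 → |·| = √(250²+351²) = √185701 ≈ 430.93, ∠ = arctan(351/250) ≈ 54.54°
pole (s+351): 351 + j351 → |·| = √(351²+351²) = √246402 ≈ 496.39, ∠ = arctan(351/351) ≈ 45.00°
pole (s+889): 889 + j351 → |·| = √(889²+351²) = √913522 ≈ 955.78, ∠ = arctan(351/889) ≈ 21.55°
|G| = 200 · 351.14 / 2.0445e+08 ≈ 0.0003435
Gain = 20 log₁₀(0.0003435) ≈ -69.28 dB
∠G = 88.37° − 121.09° = -32.72°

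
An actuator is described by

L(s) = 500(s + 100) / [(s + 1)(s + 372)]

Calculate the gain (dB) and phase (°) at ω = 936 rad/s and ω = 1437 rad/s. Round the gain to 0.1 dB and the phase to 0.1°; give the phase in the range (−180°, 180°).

ω = 936: -6.0 dB, -74.4°; ω = 1437: -9.4 dB, -79.4°

At s = jω = j936:
zero (s+100): 100 + j936 → |·| = √(100²+936²) = √886096 ≈ 941.33, ∠ = arctan(936/100) ≈ 83.90°
pole (s+1): 1 + j936 → |·| = √(1²+936²) = √876097 ≈ 936, ∠ = arctan(936/1) ≈ 89.94°
pole (s+372): 372 + j936 → |·| = √(372²+936²) = √1014480 ≈ 1007.2, ∠ = arctan(936/372) ≈ 68.33°
|L| = 500 · 941.33 / 9.4274e+05 ≈ 0.49925
Gain = 20 log₁₀(0.49925) ≈ -6.03 dB
∠L = 83.90° − 158.27° = -74.37°

At s = jω = j1437:
zero (s+100): 100 + j1437 → |·| = √(100²+1437²) = √2074969 ≈ 1440.5, ∠ = arctan(1437/100) ≈ 86.02°
pole (s+1): 1 + j1437 → |·| = √(1²+1437²) = √2064970 ≈ 1437, ∠ = arctan(1437/1) ≈ 89.96°
pole (s+372): 372 + j1437 → |·| = √(372²+1437²) = √2203353 ≈ 1484.4, ∠ = arctan(1437/372) ≈ 75.49°
|L| = 500 · 1440.5 / 2.1331e+06 ≈ 0.33765
Gain = 20 log₁₀(0.33765) ≈ -9.43 dB
∠L = 86.02° − 165.45° = -79.43°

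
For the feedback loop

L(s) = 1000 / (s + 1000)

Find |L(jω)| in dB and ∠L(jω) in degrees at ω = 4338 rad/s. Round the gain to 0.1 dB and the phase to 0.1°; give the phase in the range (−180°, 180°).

At s = jω = j4338:
pole (s+1000): 1000 + j4338 → |·| = √(1000²+4338²) = √19818244 ≈ 4451.8, ∠ = arctan(4338/1000) ≈ 77.02°
|L| = 1000 / 4451.8 ≈ 0.22463
Gain = 20 log₁₀(0.22463) ≈ -12.97 dB
∠L = 0.00° − 77.02° = -77.02°

-13.0 dB, -77.0°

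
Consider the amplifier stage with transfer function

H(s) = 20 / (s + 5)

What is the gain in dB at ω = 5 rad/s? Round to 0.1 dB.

Substitute s = j5:
Numerator: 20 = 20 + j0
Denominator: (j5) + 5 = 5 + j5
|N| = √(20² + 0²) ≈ 20, ∠N ≈ 0.00°
|D| = √(5² + 5²) ≈ 7.0711, ∠D ≈ 45.00°
|H| = 20 / 7.0711 ≈ 2.8284
Gain = 20 log₁₀(2.8284) ≈ 9.03 dB

9.0 dB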